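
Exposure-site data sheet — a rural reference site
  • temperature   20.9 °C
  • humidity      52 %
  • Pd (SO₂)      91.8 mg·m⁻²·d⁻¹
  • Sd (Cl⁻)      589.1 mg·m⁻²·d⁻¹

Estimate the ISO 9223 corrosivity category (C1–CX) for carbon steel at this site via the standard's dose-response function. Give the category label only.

carbon steel: f(T) = -0.054·(T−10) [T>10 °C] = -0.5886
  SO₂ term: 1.77·91.8^0.52·exp(0.02·52-0.5886) = 29.15
  Sd branch = 0.102·Sd^0.62·e^(0.033·RH+0.04·T) = 68.3 μm/a
  r_corr = 29.15 + 68.3 = 97.46 μm/a
ISO 9223 Table 2 (carbon steel): 80 < 97.5 ≤ 200 μm/a ⇒ C5

C5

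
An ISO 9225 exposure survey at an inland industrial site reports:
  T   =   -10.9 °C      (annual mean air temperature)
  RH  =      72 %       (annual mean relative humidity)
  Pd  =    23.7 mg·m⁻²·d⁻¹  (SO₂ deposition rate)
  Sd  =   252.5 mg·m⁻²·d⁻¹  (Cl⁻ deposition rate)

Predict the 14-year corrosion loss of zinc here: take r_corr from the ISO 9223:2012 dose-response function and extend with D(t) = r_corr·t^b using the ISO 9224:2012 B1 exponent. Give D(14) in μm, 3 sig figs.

zinc: f(T) = +0.038·(T−10) [T≤10 °C] = -0.7942
  Pd branch = 0.0129·Pd^0.44·e^(0.046·RH+f) = 0.6441 μm/a
  Sd branch = 0.0175·Sd^0.57·e^(0.008·RH+0.085·T) = 0.2885 μm/a
  sum: 0.6441 + 0.2885 → r_corr = 0.9326 μm/a
Long-term exponent b (ISO 9224 Table 2, B1) = 0.813
  D(14) = 0.9326 × 14^0.813 = 0.9326 × 8.547 = 7.97 μm

D(14) = 7.97 μm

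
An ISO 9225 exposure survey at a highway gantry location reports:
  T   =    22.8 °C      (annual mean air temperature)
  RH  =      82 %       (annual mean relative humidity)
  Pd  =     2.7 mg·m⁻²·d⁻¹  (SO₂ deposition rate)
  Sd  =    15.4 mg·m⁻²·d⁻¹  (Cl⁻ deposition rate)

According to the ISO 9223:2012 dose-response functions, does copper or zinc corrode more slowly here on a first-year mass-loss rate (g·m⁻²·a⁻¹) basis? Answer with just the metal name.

zinc

copper: temperature factor f = -0.080·(12.8) = -1.0240
  SO₂ term: 0.0053·2.7^0.26·exp(0.059·82-1.0240) = 0.311
  Sd branch = 0.01025·Sd^0.27·e^(0.036·RH+0.049·T) = 1.255 μm/a
  sum: 0.311 + 1.255 → r_corr = 1.566 μm/a
  mass loss = 1.566 μm/a × 8.96 g/cm³ = 14.03 g·m⁻²·a⁻¹
zinc: T>10 °C ⇒ hinge -0.071·(22.8−10) = -0.9088
  Pd branch = 0.0129·Pd^0.44·e^(0.046·RH+f) = 0.3498 μm/a
  Sd branch = 0.0175·Sd^0.57·e^(0.008·RH+0.085·T) = 1.113 μm/a
  sum: 0.3498 + 1.113 → r_corr = 1.463 μm/a
  mass loss = 1.463 μm/a × 7.14 g/cm³ = 10.44 g·m⁻²·a⁻¹
Ordering by g·m⁻²·a⁻¹: copper (14) > zinc (10.4)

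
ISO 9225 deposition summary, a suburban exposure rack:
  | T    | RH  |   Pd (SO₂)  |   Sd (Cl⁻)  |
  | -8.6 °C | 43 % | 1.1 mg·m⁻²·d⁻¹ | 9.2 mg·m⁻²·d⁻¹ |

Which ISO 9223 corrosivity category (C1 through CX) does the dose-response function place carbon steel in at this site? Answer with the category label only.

carbon steel: temperature factor f = +0.150·(-18.6) = -2.7900
  Pd branch = 1.77·Pd^0.52·e^(0.02·RH+f) = 0.27 μm/a
  Sd branch = 0.102·Sd^0.62·e^(0.033·RH+0.04·T) = 1.183 μm/a
  r_corr = 0.27 + 1.183 = 1.453 μm/a
1.45 μm/a falls in (1.3, 25] for carbon steel → category C2

C2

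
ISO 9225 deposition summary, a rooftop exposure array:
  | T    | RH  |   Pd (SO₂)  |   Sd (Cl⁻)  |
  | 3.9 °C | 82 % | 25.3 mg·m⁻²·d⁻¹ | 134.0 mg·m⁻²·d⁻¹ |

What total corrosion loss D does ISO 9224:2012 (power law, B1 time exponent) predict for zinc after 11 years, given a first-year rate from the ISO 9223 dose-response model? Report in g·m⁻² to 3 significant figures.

zinc: T≤10 °C ⇒ hinge +0.038·(3.9−10) = -0.2318
  SO₂ term: 0.0129·25.3^0.44·exp(0.046·82-0.2318) = 1.843
  Sd branch = 0.0175·Sd^0.57·e^(0.008·RH+0.085·T) = 0.7662 μm/a
  sum: 1.843 + 0.7662 → r_corr = 2.609 μm/a
Long-term exponent b (ISO 9224 Table 2, B1) = 0.813
  D(11) = 2.609 × 11^0.813 = 2.609 × 7.025 = 18.33 μm
  Mass loss = 18.33 μm × 7.14 g/cm³ = 130.9 g·m⁻²

D(11) = 131 g·m⁻²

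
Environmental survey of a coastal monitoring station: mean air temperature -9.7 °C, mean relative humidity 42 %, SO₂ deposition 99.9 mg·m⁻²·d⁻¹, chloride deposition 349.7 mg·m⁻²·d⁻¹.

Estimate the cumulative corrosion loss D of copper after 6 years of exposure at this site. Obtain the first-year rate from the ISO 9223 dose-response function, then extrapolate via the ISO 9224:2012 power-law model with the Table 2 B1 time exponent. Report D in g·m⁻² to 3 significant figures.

D(6) = 4.68 g·m⁻²

copper: T≤10 °C ⇒ hinge +0.126·(-9.7−10) = -2.4822
  Pd branch = 0.0053·Pd^0.26·e^(0.059·RH+f) = 0.01747 μm/a
  Sd branch = 0.01025·Sd^0.27·e^(0.036·RH+0.049·T) = 0.1405 μm/a
  sum: 0.01747 + 0.1405 → r_corr = 0.158 μm/a
Long-term exponent b (ISO 9224 Table 2, B1) = 0.667
  D(6) = 0.158 × 6^0.667 = 0.158 × 3.304 = 0.522 μm
  Mass loss = 0.522 μm × 8.96 g/cm³ = 4.677 g·m⁻²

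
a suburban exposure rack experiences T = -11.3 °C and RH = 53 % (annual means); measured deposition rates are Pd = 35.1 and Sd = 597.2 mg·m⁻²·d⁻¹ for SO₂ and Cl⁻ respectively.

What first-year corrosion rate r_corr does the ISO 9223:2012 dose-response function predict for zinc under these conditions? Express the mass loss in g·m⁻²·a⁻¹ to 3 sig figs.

r_corr = 5.04 g·m⁻²·a⁻¹

zinc: f(T) = +0.038·(T−10) [T≤10 °C] = -0.8094
  SO₂ term: 0.0129·35.1^0.44·exp(0.046·53-0.8094) = 0.3146
  Sd branch = 0.0175·Sd^0.57·e^(0.008·RH+0.085·T) = 0.3912 μm/a
  r_corr = 0.3146 + 0.3912 = 0.7059 μm/a
Convert to mass loss: 0.7059 μm/a × 7.14 g/cm³ = 5.04 g·m⁻²·a⁻¹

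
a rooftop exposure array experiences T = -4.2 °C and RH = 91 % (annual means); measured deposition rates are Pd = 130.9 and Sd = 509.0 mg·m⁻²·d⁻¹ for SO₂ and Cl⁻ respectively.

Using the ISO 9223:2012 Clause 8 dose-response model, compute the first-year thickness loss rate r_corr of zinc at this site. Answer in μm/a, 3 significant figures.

r_corr = 5.11 μm/a

zinc: f(T) = +0.038·(T−10) [T≤10 °C] = -0.5396
  SO₂ term: 0.0129·130.9^0.44·exp(0.046·91-0.5396) = 4.223
  Sd branch = 0.0175·Sd^0.57·e^(0.008·RH+0.085·T) = 0.8851 μm/a
  r_corr = 4.223 + 0.8851 = 5.108 μm/a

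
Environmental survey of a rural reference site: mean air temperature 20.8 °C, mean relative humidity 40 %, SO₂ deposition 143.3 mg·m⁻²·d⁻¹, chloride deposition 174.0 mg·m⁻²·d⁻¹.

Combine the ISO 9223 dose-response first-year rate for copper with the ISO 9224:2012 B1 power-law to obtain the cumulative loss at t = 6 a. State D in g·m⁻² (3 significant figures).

D(6) = 16.8 g·m⁻²

copper: f(T) = -0.080·(T−10) [T>10 °C] = -0.8640
  SO₂ term: 0.0053·143.3^0.26·exp(0.059·40-0.8640) = 0.08602
  Sd branch = 0.01025·Sd^0.27·e^(0.036·RH+0.049·T) = 0.4827 μm/a
  sum: 0.08602 + 0.4827 → r_corr = 0.5687 μm/a
Long-term exponent b (ISO 9224 Table 2, B1) = 0.667
  D(6) = 0.5687 × 6^0.667 = 0.5687 × 3.304 = 1.879 μm
  Mass loss = 1.879 μm × 8.96 g/cm³ = 16.84 g·m⁻²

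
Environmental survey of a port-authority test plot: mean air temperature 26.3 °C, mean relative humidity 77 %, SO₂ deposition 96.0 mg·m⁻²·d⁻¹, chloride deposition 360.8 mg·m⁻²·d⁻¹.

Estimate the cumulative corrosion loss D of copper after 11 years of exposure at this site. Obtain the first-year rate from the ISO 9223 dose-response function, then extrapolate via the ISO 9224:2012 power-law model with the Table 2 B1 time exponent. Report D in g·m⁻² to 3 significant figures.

copper: f(T) = -0.080·(T−10) [T>10 °C] = -1.3040
  SO₂ term: 0.0053·96.0^0.26·exp(0.059·77-1.3040) = 0.4429
  Cl⁻ term: 0.01025·360.8^0.27·exp(0.036·77+0.049·26.3) = 2.916
  r_corr = 0.4429 + 2.916 = 3.359 μm/a
Long-term exponent b (ISO 9224 Table 2, B1) = 0.667
  D(11) = 3.359 × 11^0.667 = 3.359 × 4.95 = 16.62 μm
  Mass loss = 16.62 μm × 8.96 g/cm³ = 149 g·m⁻²

D(11) = 149 g·m⁻²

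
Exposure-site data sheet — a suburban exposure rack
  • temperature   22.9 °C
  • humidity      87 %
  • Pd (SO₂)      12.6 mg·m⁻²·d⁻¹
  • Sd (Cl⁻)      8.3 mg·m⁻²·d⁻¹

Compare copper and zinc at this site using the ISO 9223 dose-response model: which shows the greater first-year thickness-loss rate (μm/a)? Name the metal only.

copper: f(T) = -0.080·(T−10) [T>10 °C] = -1.0320
  sulphur-dioxide contribution → 0.6186 μm/a
  chloride contribution → 1.278 μm/a
  total first-year rate 1.896 μm/a
zinc: temperature factor f = -0.071·(12.9) = -0.9159
  sulphur-dioxide contribution → 0.8611 μm/a
  chloride contribution → 0.8214 μm/a
  total first-year rate 1.682 μm/a
Ordering by μm/a: copper (1.9) > zinc (1.68)

copper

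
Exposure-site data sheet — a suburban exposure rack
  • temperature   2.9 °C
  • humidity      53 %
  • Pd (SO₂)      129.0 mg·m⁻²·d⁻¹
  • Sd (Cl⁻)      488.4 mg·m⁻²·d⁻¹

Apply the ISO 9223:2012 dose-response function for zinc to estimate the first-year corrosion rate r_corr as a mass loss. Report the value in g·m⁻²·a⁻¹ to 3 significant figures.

zinc: temperature factor f = +0.038·(-7.1) = -0.2698
  SO₂ term: 0.0129·129.0^0.44·exp(0.046·53-0.2698) = 0.9569
  Sd branch = 0.0175·Sd^0.57·e^(0.008·RH+0.085·T) = 1.166 μm/a
  sum: 0.9569 + 1.166 → r_corr = 2.123 μm/a
Convert to mass loss: 2.123 μm/a × 7.14 g/cm³ = 15.16 g·m⁻²·a⁻¹

r_corr = 15.2 g·m⁻²·a⁻¹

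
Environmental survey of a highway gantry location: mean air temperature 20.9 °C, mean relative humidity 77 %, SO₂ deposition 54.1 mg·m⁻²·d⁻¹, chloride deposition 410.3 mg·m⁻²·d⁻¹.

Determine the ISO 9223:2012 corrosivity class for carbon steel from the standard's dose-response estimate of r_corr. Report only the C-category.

carbon steel: f(T) = -0.054·(T−10) [T>10 °C] = -0.5886
  Pd branch = 1.77·Pd^0.52·e^(0.02·RH+f) = 36.51 μm/a
  Sd branch = 0.102·Sd^0.62·e^(0.033·RH+0.04·T) = 124.5 μm/a
  r_corr = 36.51 + 124.5 = 161.1 μm/a
Category bounds: 80…200 μm/a bracket r_corr ⇒ C5

C5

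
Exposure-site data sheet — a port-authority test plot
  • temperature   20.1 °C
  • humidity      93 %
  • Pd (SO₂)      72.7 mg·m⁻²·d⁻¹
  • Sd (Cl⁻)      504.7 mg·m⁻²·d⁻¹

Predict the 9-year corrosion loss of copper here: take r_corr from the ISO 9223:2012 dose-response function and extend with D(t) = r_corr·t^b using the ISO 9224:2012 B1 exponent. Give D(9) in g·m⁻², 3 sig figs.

D(9) = 230 g·m⁻²

copper: f(T) = -0.080·(T−10) [T>10 °C] = -0.8080
  SO₂ term: 0.0053·72.7^0.26·exp(0.059·93-0.8080) = 1.739
  Cl⁻ term: 0.01025·504.7^0.27·exp(0.036·93+0.049·20.1) = 4.191
  sum: 1.739 + 4.191 → r_corr = 5.93 μm/a
Long-term exponent b (ISO 9224 Table 2, B1) = 0.667
  D(9) = 5.93 × 9^0.667 = 5.93 × 4.33 = 25.68 μm
  Mass loss = 25.68 μm × 8.96 g/cm³ = 230.1 g·m⁻²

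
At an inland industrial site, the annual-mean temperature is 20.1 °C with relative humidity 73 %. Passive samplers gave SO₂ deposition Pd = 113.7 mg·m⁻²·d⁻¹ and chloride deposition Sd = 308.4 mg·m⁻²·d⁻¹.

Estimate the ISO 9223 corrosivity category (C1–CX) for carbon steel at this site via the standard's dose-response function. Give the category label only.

carbon steel: f(T) = -0.054·(T−10) [T>10 °C] = -0.5454
  SO₂ term: 1.77·113.7^0.52·exp(0.02·73-0.5454) = 51.78
  Cl⁻ term: 0.102·308.4^0.62·exp(0.033·73+0.04·20.1) = 88.56
  r_corr = 51.78 + 88.56 = 140.3 μm/a
140 μm/a falls in (80, 200] for carbon steel → category C5

C5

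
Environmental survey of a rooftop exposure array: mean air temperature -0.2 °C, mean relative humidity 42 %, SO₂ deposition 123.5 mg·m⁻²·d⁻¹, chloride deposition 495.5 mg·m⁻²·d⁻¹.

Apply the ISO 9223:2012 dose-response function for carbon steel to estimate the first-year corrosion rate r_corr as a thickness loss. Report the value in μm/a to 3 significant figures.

carbon steel: T≤10 °C ⇒ hinge +0.150·(-0.2−10) = -1.5300
  sulphur-dioxide contribution → 10.86 μm/a
  chloride contribution → 18.97 μm/a
  ⇒ r_corr(carbon steel) = 29.83 μm/a

r_corr = 29.8 μm/a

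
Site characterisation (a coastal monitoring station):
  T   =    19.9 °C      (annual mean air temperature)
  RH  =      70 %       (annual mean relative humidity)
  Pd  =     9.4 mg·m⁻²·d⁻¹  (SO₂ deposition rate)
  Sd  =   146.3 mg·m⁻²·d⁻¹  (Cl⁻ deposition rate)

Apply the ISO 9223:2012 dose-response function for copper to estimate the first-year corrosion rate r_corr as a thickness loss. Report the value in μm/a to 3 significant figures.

r_corr = 1.57 μm/a

copper: T>10 °C ⇒ hinge -0.080·(19.9−10) = -0.7920
  sulphur-dioxide contribution → 0.2673 μm/a
  chloride contribution → 1.298 μm/a
  ⇒ r_corr(copper) = 1.565 μm/a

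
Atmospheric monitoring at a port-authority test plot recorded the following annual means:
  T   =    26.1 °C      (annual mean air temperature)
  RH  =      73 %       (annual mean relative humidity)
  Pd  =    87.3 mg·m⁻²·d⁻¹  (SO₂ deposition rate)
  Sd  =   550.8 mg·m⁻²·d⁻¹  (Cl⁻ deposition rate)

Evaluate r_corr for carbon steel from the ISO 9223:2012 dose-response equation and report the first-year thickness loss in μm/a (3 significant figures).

r_corr = 194 μm/a

carbon steel: T>10 °C ⇒ hinge -0.054·(26.1−10) = -0.8694
  Pd branch = 1.77·Pd^0.52·e^(0.02·RH+f) = 32.64 μm/a
  Cl⁻ term: 0.102·550.8^0.62·exp(0.033·73+0.04·26.1) = 161.3
  r_corr = 32.64 + 161.3 = 193.9 μm/a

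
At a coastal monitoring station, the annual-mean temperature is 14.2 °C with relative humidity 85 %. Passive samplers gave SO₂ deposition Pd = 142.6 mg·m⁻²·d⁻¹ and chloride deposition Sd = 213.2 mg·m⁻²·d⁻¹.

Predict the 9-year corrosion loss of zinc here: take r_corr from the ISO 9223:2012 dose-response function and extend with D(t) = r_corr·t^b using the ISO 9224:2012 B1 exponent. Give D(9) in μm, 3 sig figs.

D(9) = 39.9 μm

zinc: T>10 °C ⇒ hinge -0.071·(14.2−10) = -0.2982
  sulphur-dioxide contribution → 4.236 μm/a
  chloride contribution → 2.454 μm/a
  ⇒ r_corr(zinc) = 6.691 μm/a
Long-term exponent b (ISO 9224 Table 2, B1) = 0.813
  D(9) = 6.691 × 9^0.813 = 6.691 × 5.968 = 39.93 μm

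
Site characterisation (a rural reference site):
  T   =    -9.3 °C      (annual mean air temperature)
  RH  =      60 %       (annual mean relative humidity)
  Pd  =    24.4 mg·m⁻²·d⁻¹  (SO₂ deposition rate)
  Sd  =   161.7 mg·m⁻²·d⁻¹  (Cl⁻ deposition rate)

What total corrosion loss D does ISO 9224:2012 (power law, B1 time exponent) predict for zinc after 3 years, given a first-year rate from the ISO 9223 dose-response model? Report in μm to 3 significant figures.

D(3) = 1.54 μm

zinc: f(T) = +0.038·(T−10) [T≤10 °C] = -0.7334
  sulphur-dioxide contribution → 0.3992 μm/a
  chloride contribution → 0.2329 μm/a
  total first-year rate 0.6321 μm/a
Power-law: D(3) = r_corr · 3^0.813
  D(3) = 0.6321 × 3^0.813 = 0.6321 × 2.443 = 1.544 μm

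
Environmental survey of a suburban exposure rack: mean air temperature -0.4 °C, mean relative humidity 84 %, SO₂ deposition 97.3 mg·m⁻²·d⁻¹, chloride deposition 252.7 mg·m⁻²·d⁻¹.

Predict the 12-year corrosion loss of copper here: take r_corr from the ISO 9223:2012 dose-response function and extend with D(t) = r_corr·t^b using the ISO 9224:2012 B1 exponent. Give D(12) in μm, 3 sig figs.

copper: temperature factor f = +0.126·(-10.4) = -1.3104
  Pd branch = 0.0053·Pd^0.26·e^(0.059·RH+f) = 0.6675 μm/a
  Cl⁻ term: 0.01025·252.7^0.27·exp(0.036·84+0.049·-0.4) = 0.9209
  sum: 0.6675 + 0.9209 → r_corr = 1.588 μm/a
Power-law: D(12) = r_corr · 12^0.667
  D(12) = 1.588 × 12^0.667 = 1.588 × 5.246 = 8.333 μm

D(12) = 8.33 μm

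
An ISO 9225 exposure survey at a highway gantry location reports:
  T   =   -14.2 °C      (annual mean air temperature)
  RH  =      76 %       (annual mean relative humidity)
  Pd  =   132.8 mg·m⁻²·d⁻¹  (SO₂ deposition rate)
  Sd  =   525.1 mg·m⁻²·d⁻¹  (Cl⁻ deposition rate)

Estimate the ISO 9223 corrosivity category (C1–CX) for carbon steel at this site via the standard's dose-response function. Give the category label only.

carbon steel: f(T) = +0.150·(T−10) [T≤10 °C] = -3.6300
  Pd branch = 1.77·Pd^0.52·e^(0.02·RH+f) = 2.727 μm/a
  Cl⁻ term: 0.102·525.1^0.62·exp(0.033·76+0.04·-14.2) = 34.49
  r_corr = 2.727 + 34.49 = 37.22 μm/a
37.2 μm/a falls in (25, 50] for carbon steel → category C3

C3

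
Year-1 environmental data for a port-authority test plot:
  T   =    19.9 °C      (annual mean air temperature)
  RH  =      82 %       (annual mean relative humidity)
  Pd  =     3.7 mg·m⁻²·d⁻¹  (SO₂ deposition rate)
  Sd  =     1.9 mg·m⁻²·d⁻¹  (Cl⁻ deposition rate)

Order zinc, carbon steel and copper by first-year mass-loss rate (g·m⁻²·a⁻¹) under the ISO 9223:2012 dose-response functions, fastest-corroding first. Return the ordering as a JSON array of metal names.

zinc: f(T) = -0.071·(T−10) [T>10 °C] = -0.7029
  sulphur-dioxide contribution → 0.4937 μm/a
  chloride contribution → 0.2639 μm/a
  total first-year rate 0.7576 μm/a
  mass loss = 0.7576 μm/a × 7.14 g/cm³ = 5.409 g·m⁻²·a⁻¹
carbon steel: T>10 °C ⇒ hinge -0.054·(19.9−10) = -0.5346
  sulphur-dioxide contribution → 10.56 μm/a
  chloride contribution → 5.039 μm/a
  total first-year rate 15.59 μm/a
  mass loss = 15.59 μm/a × 7.85 g/cm³ = 122.4 g·m⁻²·a⁻¹
copper: f(T) = -0.080·(T−10) [T>10 °C] = -0.7920
  sulphur-dioxide contribution → 0.4258 μm/a
  chloride contribution → 0.6187 μm/a
  ⇒ r_corr(copper) = 1.044 μm/a
  mass loss = 1.044 μm/a × 8.96 g/cm³ = 9.359 g·m⁻²·a⁻¹
Ordering by g·m⁻²·a⁻¹: carbon steel (122) > copper (9.36) > zinc (5.41)

["carbon steel", "copper", "zinc"]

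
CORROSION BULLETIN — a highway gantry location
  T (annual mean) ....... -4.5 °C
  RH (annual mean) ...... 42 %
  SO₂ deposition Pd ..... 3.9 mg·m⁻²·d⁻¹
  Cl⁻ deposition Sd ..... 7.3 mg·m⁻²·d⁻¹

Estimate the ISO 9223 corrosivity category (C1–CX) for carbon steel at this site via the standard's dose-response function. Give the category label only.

carbon steel: temperature factor f = +0.150·(-14.5) = -2.1750
  sulphur-dioxide contribution → 0.9452 μm/a
  chloride contribution → 1.168 μm/a
  ⇒ r_corr(carbon steel) = 2.114 μm/a
2.11 μm/a falls in (1.3, 25] for carbon steel → category C2

C2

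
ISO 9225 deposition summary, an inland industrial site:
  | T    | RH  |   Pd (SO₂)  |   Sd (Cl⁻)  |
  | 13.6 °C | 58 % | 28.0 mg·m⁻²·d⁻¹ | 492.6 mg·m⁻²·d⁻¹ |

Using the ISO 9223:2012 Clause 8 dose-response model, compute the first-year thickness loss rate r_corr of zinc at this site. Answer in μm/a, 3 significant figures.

zinc: f(T) = -0.071·(T−10) [T>10 °C] = -0.2556
  Pd branch = 0.0129·Pd^0.44·e^(0.046·RH+f) = 0.6238 μm/a
  Cl⁻ term: 0.0175·492.6^0.57·exp(0.008·58+0.085·13.6) = 3.029
  r_corr = 0.6238 + 3.029 = 3.653 μm/a

r_corr = 3.65 μm/a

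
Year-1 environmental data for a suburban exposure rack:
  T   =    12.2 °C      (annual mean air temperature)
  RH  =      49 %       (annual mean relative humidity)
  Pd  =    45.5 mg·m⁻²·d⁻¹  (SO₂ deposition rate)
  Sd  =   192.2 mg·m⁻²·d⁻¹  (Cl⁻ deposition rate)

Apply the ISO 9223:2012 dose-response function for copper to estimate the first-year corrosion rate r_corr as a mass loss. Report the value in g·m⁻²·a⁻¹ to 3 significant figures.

copper: f(T) = -0.080·(T−10) [T>10 °C] = -0.1760
  Pd branch = 0.0053·Pd^0.26·e^(0.059·RH+f) = 0.216 μm/a
  Cl⁻ term: 0.01025·192.2^0.27·exp(0.036·49+0.049·12.2) = 0.4498
  sum: 0.216 + 0.4498 → r_corr = 0.6658 μm/a
Convert to mass loss: 0.6658 μm/a × 8.96 g/cm³ = 5.966 g·m⁻²·a⁻¹

r_corr = 5.97 g·m⁻²·a⁻¹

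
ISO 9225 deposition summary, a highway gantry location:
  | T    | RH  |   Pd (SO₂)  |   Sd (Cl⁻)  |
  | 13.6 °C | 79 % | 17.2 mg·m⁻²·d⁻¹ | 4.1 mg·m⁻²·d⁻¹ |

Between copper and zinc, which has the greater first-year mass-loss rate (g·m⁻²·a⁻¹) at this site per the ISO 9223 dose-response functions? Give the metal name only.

copper: temperature factor f = -0.080·(3.6) = -0.2880
  Pd branch = 0.0053·Pd^0.26·e^(0.059·RH+f) = 0.8804 μm/a
  Cl⁻ term: 0.01025·4.1^0.27·exp(0.036·79+0.049·13.6) = 0.502
  sum: 0.8804 + 0.502 → r_corr = 1.382 μm/a
  mass loss = 1.382 μm/a × 8.96 g/cm³ = 12.39 g·m⁻²·a⁻¹
zinc: f(T) = -0.071·(T−10) [T>10 °C] = -0.2556
  Pd branch = 0.0129·Pd^0.44·e^(0.046·RH+f) = 1.323 μm/a
  Sd branch = 0.0175·Sd^0.57·e^(0.008·RH+0.085·T) = 0.2338 μm/a
  r_corr = 1.323 + 0.2338 = 1.556 μm/a
  mass loss = 1.556 μm/a × 7.14 g/cm³ = 11.11 g·m⁻²·a⁻¹
Ordering by g·m⁻²·a⁻¹: copper (12.4) > zinc (11.1)

copper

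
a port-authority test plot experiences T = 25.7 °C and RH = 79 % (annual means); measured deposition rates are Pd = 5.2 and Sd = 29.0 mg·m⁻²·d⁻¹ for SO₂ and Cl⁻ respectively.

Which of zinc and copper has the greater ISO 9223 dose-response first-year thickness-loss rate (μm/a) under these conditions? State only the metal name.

zinc: f(T) = -0.071·(T−10) [T>10 °C] = -1.1147
  Pd branch = 0.0129·Pd^0.44·e^(0.046·RH+f) = 0.3309 μm/a
  Cl⁻ term: 0.0175·29.0^0.57·exp(0.008·79+0.085·25.7) = 1.994
  sum: 0.3309 + 1.994 → r_corr = 2.325 μm/a
copper: T>10 °C ⇒ hinge -0.080·(25.7−10) = -1.2560
  SO₂ term: 0.0053·5.2^0.26·exp(0.059·79-1.2560) = 0.245
  Sd branch = 0.01025·Sd^0.27·e^(0.036·RH+0.049·T) = 1.54 μm/a
  sum: 0.245 + 1.54 → r_corr = 1.785 μm/a
Ordering by μm/a: zinc (2.33) > copper (1.79)

zinc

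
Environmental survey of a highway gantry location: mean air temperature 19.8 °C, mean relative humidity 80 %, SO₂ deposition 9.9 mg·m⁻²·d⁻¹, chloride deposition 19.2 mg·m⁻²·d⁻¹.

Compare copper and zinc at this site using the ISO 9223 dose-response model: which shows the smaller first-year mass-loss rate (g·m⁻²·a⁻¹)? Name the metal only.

copper: T>10 °C ⇒ hinge -0.080·(19.8−10) = -0.7840
  SO₂ term: 0.0053·9.9^0.26·exp(0.059·80-0.7840) = 0.4926
  Cl⁻ term: 0.01025·19.2^0.27·exp(0.036·80+0.049·19.8) = 1.07
  r_corr = 0.4926 + 1.07 = 1.563 μm/a
  mass loss = 1.563 μm/a × 8.96 g/cm³ = 14 g·m⁻²·a⁻¹
zinc: f(T) = -0.071·(T−10) [T>10 °C] = -0.6958
  SO₂ term: 0.0129·9.9^0.44·exp(0.046·80-0.6958) = 0.6993
  Sd branch = 0.0175·Sd^0.57·e^(0.008·RH+0.085·T) = 0.9625 μm/a
  r_corr = 0.6993 + 0.9625 = 1.662 μm/a
  mass loss = 1.662 μm/a × 7.14 g/cm³ = 11.87 g·m⁻²·a⁻¹
Ordering by g·m⁻²·a⁻¹: copper (14) > zinc (11.9)

zinc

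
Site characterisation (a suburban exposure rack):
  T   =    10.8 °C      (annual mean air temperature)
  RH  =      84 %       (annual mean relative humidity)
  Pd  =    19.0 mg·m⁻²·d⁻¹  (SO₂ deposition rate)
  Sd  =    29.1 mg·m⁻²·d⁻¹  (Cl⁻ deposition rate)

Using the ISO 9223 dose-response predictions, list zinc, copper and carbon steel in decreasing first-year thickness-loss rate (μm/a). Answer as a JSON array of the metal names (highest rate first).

["carbon steel", "zinc", "copper"]

zinc: temperature factor f = -0.071·(0.8) = -0.0568
  sulphur-dioxide contribution → 2.122 μm/a
  chloride contribution → 0.5861 μm/a
  total first-year rate 2.708 μm/a
copper: T>10 °C ⇒ hinge -0.080·(10.8−10) = -0.0640
  sulphur-dioxide contribution → 1.518 μm/a
  chloride contribution → 0.8894 μm/a
  total first-year rate 2.408 μm/a
carbon steel: f(T) = -0.054·(T−10) [T>10 °C] = -0.0432
  sulphur-dioxide contribution → 42.05 μm/a
  chloride contribution → 20.31 μm/a
  total first-year rate 62.36 μm/a
Ordering by μm/a: carbon steel (62.4) > zinc (2.71) > copper (2.41)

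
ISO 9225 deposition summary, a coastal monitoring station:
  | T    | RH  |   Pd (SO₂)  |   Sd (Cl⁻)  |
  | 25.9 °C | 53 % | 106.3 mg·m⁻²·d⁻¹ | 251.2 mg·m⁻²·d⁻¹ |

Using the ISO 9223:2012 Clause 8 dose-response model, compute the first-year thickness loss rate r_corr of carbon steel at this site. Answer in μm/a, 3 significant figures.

r_corr = 75.3 μm/a

carbon steel: temperature factor f = -0.054·(15.9) = -0.8586
  Pd branch = 1.77·Pd^0.52·e^(0.02·RH+f) = 24.5 μm/a
  Sd branch = 0.102·Sd^0.62·e^(0.033·RH+0.04·T) = 50.83 μm/a
  r_corr = 24.5 + 50.83 = 75.33 μm/a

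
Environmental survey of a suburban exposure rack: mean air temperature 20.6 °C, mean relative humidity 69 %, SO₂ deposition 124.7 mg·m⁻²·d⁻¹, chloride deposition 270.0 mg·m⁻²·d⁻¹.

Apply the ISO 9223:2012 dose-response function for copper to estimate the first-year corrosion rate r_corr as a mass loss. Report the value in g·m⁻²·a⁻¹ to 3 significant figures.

copper: T>10 °C ⇒ hinge -0.080·(20.6−10) = -0.8480
  Pd branch = 0.0053·Pd^0.26·e^(0.059·RH+f) = 0.4666 μm/a
  Cl⁻ term: 0.01025·270.0^0.27·exp(0.036·69+0.049·20.6) = 1.529
  r_corr = 0.4666 + 1.529 = 1.995 μm/a
Convert to mass loss: 1.995 μm/a × 8.96 g/cm³ = 17.88 g·m⁻²·a⁻¹

r_corr = 17.9 g·m⁻²·a⁻¹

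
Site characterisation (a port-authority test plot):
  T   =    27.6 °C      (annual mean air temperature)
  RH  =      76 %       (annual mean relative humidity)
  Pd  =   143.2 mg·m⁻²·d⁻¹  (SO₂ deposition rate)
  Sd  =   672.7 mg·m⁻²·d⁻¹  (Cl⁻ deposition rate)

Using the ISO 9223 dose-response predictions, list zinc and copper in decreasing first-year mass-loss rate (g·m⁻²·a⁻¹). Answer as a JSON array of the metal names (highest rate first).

["zinc", "copper"]

zinc: f(T) = -0.071·(T−10) [T>10 °C] = -1.2496
  Pd branch = 0.0129·Pd^0.44·e^(0.046·RH+f) = 1.083 μm/a
  Cl⁻ term: 0.0175·672.7^0.57·exp(0.008·76+0.085·27.6) = 13.73
  r_corr = 1.083 + 13.73 = 14.82 μm/a
  mass loss = 14.82 μm/a × 7.14 g/cm³ = 105.8 g·m⁻²·a⁻¹
copper: T>10 °C ⇒ hinge -0.080·(27.6−10) = -1.4080
  Pd branch = 0.0053·Pd^0.26·e^(0.059·RH+f) = 0.4176 μm/a
  Cl⁻ term: 0.01025·672.7^0.27·exp(0.036·76+0.049·27.6) = 3.547
  sum: 0.4176 + 3.547 → r_corr = 3.964 μm/a
  mass loss = 3.964 μm/a × 8.96 g/cm³ = 35.52 g·m⁻²·a⁻¹
Ordering by g·m⁻²·a⁻¹: zinc (106) > copper (35.5)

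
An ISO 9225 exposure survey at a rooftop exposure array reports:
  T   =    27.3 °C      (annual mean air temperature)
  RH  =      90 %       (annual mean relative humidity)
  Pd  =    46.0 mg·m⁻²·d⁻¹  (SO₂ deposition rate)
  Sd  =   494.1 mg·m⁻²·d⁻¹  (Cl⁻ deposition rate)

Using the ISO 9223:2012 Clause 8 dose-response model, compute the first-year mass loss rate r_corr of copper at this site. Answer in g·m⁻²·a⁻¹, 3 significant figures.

r_corr = 54.2 g·m⁻²·a⁻¹

copper: temperature factor f = -0.080·(17.3) = -1.3840
  SO₂ term: 0.0053·46.0^0.26·exp(0.059·90-1.3840) = 0.7272
  Sd branch = 0.01025·Sd^0.27·e^(0.036·RH+0.049·T) = 5.323 μm/a
  sum: 0.7272 + 5.323 → r_corr = 6.05 μm/a
Convert to mass loss: 6.05 μm/a × 8.96 g/cm³ = 54.21 g·m⁻²·a⁻¹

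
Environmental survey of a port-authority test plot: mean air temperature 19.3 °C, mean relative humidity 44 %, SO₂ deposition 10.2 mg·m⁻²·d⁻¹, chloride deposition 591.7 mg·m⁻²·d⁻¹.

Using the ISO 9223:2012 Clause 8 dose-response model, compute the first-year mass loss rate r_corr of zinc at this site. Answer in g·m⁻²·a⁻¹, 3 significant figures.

zinc: f(T) = -0.071·(T−10) [T>10 °C] = -0.6603
  Pd branch = 0.0129·Pd^0.44·e^(0.046·RH+f) = 0.1402 μm/a
  Cl⁻ term: 0.0175·591.7^0.57·exp(0.008·44+0.085·19.3) = 4.881
  sum: 0.1402 + 4.881 → r_corr = 5.021 μm/a
Convert to mass loss: 5.021 μm/a × 7.14 g/cm³ = 35.85 g·m⁻²·a⁻¹

r_corr = 35.8 g·m⁻²·a⁻¹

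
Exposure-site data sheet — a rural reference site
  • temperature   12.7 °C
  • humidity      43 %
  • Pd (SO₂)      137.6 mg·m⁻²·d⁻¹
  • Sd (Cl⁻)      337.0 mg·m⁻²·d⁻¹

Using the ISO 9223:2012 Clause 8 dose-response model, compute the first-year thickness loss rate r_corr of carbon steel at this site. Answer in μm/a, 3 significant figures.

r_corr = 72.7 μm/a

carbon steel: temperature factor f = -0.054·(2.7) = -0.1458
  sulphur-dioxide contribution → 46.8 μm/a
  chloride contribution → 25.86 μm/a
  ⇒ r_corr(carbon steel) = 72.66 μm/a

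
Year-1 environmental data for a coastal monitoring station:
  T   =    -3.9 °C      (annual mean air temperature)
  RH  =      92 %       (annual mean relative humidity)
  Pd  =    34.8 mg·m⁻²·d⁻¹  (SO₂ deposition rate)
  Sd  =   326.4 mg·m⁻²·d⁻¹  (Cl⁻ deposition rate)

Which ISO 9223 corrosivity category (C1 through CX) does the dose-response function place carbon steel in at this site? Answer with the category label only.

carbon steel: T≤10 °C ⇒ hinge +0.150·(-3.9−10) = -2.0850
  sulphur-dioxide contribution → 8.774 μm/a
  chloride contribution → 65.75 μm/a
  total first-year rate 74.52 μm/a
Category bounds: 50…80 μm/a bracket r_corr ⇒ C4

C4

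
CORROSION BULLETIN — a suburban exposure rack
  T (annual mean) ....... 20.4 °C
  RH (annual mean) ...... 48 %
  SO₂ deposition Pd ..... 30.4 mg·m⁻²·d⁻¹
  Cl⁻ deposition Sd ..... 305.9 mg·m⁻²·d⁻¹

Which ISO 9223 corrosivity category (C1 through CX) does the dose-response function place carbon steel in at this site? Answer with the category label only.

carbon steel: f(T) = -0.054·(T−10) [T>10 °C] = -0.5616
  Pd branch = 1.77·Pd^0.52·e^(0.02·RH+f) = 15.56 μm/a
  Cl⁻ term: 0.102·305.9^0.62·exp(0.033·48+0.04·20.4) = 39.08
  r_corr = 15.56 + 39.08 = 54.64 μm/a
ISO 9223 Table 2 (carbon steel): 50 < 54.6 ≤ 80 μm/a ⇒ C4

C4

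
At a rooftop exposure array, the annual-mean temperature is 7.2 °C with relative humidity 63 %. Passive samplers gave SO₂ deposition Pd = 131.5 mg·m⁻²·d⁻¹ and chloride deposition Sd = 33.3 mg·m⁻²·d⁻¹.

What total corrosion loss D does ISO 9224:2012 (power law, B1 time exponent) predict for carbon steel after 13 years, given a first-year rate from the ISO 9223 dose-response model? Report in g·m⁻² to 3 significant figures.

carbon steel: f(T) = +0.150·(T−10) [T≤10 °C] = -0.4200
  SO₂ term: 1.77·131.5^0.52·exp(0.02·63-0.4200) = 51.83
  Cl⁻ term: 0.102·33.3^0.62·exp(0.033·63+0.04·7.2) = 9.561
  r_corr = 51.83 + 9.561 = 61.4 μm/a
Long-term exponent b (ISO 9224 Table 2, B1) = 0.523
  D(13) = 61.4 × 13^0.523 = 61.4 × 3.825 = 234.8 μm
  Mass loss = 234.8 μm × 7.85 g/cm³ = 1843 g·m⁻²

D(13) = 1.84e+03 g·m⁻²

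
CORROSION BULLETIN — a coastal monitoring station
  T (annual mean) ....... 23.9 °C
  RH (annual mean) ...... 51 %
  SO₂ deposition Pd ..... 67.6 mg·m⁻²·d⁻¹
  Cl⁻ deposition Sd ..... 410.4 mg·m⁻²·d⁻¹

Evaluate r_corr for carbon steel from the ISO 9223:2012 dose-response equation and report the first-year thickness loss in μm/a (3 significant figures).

carbon steel: temperature factor f = -0.054·(13.9) = -0.7506
  SO₂ term: 1.77·67.6^0.52·exp(0.02·51-0.7506) = 20.73
  Cl⁻ term: 0.102·410.4^0.62·exp(0.033·51+0.04·23.9) = 59.55
  sum: 20.73 + 59.55 → r_corr = 80.28 μm/a

r_corr = 80.3 μm/a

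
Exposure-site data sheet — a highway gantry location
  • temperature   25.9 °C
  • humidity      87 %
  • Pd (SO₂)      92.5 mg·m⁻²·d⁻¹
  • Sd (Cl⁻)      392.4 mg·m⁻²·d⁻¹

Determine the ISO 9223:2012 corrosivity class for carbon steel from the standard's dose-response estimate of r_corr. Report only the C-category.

CX

carbon steel: temperature factor f = -0.054·(15.9) = -0.8586
  SO₂ term: 1.77·92.5^0.52·exp(0.02·87-0.8586) = 44.99
  Sd branch = 0.102·Sd^0.62·e^(0.033·RH+0.04·T) = 205.8 μm/a
  sum: 44.99 + 205.8 → r_corr = 250.8 μm/a
Category bounds: 200…700 μm/a bracket r_corr ⇒ CX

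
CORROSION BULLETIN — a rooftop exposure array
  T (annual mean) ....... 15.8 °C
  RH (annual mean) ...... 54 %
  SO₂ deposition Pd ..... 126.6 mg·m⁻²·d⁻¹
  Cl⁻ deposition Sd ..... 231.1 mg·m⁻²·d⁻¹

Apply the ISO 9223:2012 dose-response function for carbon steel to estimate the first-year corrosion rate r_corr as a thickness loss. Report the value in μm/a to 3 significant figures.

r_corr = 80.5 μm/a

carbon steel: temperature factor f = -0.054·(5.8) = -0.3132
  SO₂ term: 1.77·126.6^0.52·exp(0.02·54-0.3132) = 47.23
  Cl⁻ term: 0.102·231.1^0.62·exp(0.033·54+0.04·15.8) = 33.31
  r_corr = 47.23 + 33.31 = 80.54 μm/a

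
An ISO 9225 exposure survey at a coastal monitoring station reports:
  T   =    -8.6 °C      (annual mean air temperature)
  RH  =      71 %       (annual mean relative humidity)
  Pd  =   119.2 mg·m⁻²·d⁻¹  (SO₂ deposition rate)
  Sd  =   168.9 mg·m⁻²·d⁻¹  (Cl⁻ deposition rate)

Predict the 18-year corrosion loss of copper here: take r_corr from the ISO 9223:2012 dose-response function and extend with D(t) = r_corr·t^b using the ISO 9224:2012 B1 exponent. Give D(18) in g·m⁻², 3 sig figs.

D(18) = 28.5 g·m⁻²

copper: f(T) = +0.126·(T−10) [T≤10 °C] = -2.3436
  Pd branch = 0.0053·Pd^0.26·e^(0.059·RH+f) = 0.1163 μm/a
  Cl⁻ term: 0.01025·168.9^0.27·exp(0.036·71+0.049·-8.6) = 0.3461
  r_corr = 0.1163 + 0.3461 = 0.4624 μm/a
ISO 9224: D(t) = r_corr · t^b with b = 0.667 (copper, B1)
  D(18) = 0.4624 × 18^0.667 = 0.4624 × 6.875 = 3.179 μm
  Mass loss = 3.179 μm × 8.96 g/cm³ = 28.48 g·m⁻²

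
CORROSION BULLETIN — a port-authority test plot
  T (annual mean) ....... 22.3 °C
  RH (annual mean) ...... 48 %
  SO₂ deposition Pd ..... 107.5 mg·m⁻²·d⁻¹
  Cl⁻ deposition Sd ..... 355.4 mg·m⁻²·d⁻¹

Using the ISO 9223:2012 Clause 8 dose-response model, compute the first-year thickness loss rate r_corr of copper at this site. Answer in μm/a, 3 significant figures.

copper: T>10 °C ⇒ hinge -0.080·(22.3−10) = -0.9840
  sulphur-dioxide contribution → 0.1135 μm/a
  chloride contribution → 0.8403 μm/a
  total first-year rate 0.9538 μm/a

r_corr = 0.954 μm/a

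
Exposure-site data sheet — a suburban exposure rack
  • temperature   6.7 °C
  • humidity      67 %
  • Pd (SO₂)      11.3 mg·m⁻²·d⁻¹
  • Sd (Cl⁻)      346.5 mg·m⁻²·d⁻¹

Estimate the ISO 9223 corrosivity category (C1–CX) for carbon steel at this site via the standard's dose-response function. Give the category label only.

carbon steel: temperature factor f = +0.150·(-3.3) = -0.4950
  sulphur-dioxide contribution → 14.54 μm/a
  chloride contribution → 45.69 μm/a
  ⇒ r_corr(carbon steel) = 60.23 μm/a
60.2 μm/a falls in (50, 80] for carbon steel → category C4

C4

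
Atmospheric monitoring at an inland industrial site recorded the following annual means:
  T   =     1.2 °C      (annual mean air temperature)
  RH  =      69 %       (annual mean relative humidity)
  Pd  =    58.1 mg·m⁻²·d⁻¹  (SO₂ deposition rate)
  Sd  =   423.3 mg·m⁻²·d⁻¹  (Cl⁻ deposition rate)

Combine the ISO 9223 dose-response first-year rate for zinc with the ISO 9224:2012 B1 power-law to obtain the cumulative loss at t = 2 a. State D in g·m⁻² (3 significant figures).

D(2) = 29.8 g·m⁻²

zinc: T≤10 °C ⇒ hinge +0.038·(1.2−10) = -0.3344
  sulphur-dioxide contribution → 1.318 μm/a
  chloride contribution → 1.057 μm/a
  ⇒ r_corr(zinc) = 2.376 μm/a
Power-law: D(2) = r_corr · 2^0.813
  D(2) = 2.376 × 2^0.813 = 2.376 × 1.757 = 4.174 μm
  Mass loss = 4.174 μm × 7.14 g/cm³ = 29.8 g·m⁻²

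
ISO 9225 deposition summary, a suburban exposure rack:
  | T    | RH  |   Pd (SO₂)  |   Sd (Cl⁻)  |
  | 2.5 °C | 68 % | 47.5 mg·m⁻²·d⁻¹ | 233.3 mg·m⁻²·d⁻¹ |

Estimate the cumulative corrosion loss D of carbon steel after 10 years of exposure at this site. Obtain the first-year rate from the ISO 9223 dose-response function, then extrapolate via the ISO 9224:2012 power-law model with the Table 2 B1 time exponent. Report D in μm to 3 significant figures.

D(10) = 160 μm

carbon steel: T≤10 °C ⇒ hinge +0.150·(2.5−10) = -1.1250
  SO₂ term: 1.77·47.5^0.52·exp(0.02·68-1.1250) = 16.67
  Sd branch = 0.102·Sd^0.62·e^(0.033·RH+0.04·T) = 31.24 μm/a
  sum: 16.67 + 31.24 → r_corr = 47.91 μm/a
Long-term exponent b (ISO 9224 Table 2, B1) = 0.523
  D(10) = 47.91 × 10^0.523 = 47.91 × 3.334 = 159.7 μm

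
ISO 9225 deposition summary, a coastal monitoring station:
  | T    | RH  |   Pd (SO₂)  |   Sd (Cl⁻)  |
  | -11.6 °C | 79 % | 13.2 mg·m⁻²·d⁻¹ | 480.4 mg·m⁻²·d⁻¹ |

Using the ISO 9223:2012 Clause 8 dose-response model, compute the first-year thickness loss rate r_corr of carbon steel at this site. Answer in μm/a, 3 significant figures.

r_corr = 41.3 μm/a

carbon steel: T≤10 °C ⇒ hinge +0.150·(-11.6−10) = -3.2400
  SO₂ term: 1.77·13.2^0.52·exp(0.02·79-3.2400) = 1.287
  Sd branch = 0.102·Sd^0.62·e^(0.033·RH+0.04·T) = 39.98 μm/a
  sum: 1.287 + 39.98 → r_corr = 41.27 μm/a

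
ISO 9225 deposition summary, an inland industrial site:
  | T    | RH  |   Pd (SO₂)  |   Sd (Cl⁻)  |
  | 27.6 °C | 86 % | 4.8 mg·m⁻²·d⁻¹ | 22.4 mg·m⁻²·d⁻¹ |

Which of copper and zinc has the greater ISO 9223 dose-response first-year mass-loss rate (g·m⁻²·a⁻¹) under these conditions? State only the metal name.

copper

copper: f(T) = -0.080·(T−10) [T>10 °C] = -1.4080
  SO₂ term: 0.0053·4.8^0.26·exp(0.059·86-1.4080) = 0.3115
  Sd branch = 0.01025·Sd^0.27·e^(0.036·RH+0.049·T) = 2.029 μm/a
  sum: 0.3115 + 2.029 → r_corr = 2.34 μm/a
  mass loss = 2.34 μm/a × 8.96 g/cm³ = 20.97 g·m⁻²·a⁻¹
zinc: temperature factor f = -0.071·(17.6) = -1.2496
  Pd branch = 0.0129·Pd^0.44·e^(0.046·RH+f) = 0.3852 μm/a
  Cl⁻ term: 0.0175·22.4^0.57·exp(0.008·86+0.085·27.6) = 2.14
  sum: 0.3852 + 2.14 → r_corr = 2.525 μm/a
  mass loss = 2.525 μm/a × 7.14 g/cm³ = 18.03 g·m⁻²·a⁻¹
Ordering by g·m⁻²·a⁻¹: copper (21) > zinc (18)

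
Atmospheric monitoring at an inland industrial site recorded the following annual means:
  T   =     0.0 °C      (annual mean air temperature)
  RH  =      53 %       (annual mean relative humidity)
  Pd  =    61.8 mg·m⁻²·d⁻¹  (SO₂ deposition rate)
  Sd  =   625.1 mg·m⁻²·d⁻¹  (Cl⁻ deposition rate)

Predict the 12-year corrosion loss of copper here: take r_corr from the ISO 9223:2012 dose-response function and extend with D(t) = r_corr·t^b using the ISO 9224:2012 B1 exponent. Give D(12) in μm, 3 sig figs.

D(12) = 2.59 μm

copper: f(T) = +0.126·(T−10) [T≤10 °C] = -1.2600
  SO₂ term: 0.0053·61.8^0.26·exp(0.059·53-1.2600) = 0.1002
  Sd branch = 0.01025·Sd^0.27·e^(0.036·RH+0.049·T) = 0.3929 μm/a
  r_corr = 0.1002 + 0.3929 = 0.4931 μm/a
Long-term exponent b (ISO 9224 Table 2, B1) = 0.667
  D(12) = 0.4931 × 12^0.667 = 0.4931 × 5.246 = 2.587 μm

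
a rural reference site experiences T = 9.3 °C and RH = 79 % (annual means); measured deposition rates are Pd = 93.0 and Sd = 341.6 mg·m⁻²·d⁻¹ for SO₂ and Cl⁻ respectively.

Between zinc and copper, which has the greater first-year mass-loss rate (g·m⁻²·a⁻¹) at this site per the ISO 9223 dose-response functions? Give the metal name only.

zinc: temperature factor f = +0.038·(-0.7) = -0.0266
  SO₂ term: 0.0129·93.0^0.44·exp(0.046·79-0.0266) = 3.495
  Cl⁻ term: 0.0175·341.6^0.57·exp(0.008·79+0.085·9.3) = 2.018
  sum: 3.495 + 2.018 → r_corr = 5.513 μm/a
  mass loss = 5.513 μm/a × 7.14 g/cm³ = 39.36 g·m⁻²·a⁻¹
copper: f(T) = +0.126·(T−10) [T≤10 °C] = -0.0882
  Pd branch = 0.0053·Pd^0.26·e^(0.059·RH+f) = 1.667 μm/a
  Cl⁻ term: 0.01025·341.6^0.27·exp(0.036·79+0.049·9.3) = 1.342
  r_corr = 1.667 + 1.342 = 3.01 μm/a
  mass loss = 3.01 μm/a × 8.96 g/cm³ = 26.97 g·m⁻²·a⁻¹
Ordering by g·m⁻²·a⁻¹: zinc (39.4) > copper (27)

zinc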